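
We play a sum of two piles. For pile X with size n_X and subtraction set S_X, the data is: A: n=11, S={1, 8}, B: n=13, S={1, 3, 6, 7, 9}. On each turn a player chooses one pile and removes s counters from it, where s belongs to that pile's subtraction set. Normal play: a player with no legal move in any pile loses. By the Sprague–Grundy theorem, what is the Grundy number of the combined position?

Pile A, S = {1, 8}:
n :  0  1  2  3  4  5  6  7  8  9 10 11
G :  0  1  0  1  0  1  0  1  2  0  1  0
G_A(11) = 0.
Pile B, S = {1, 3, 6, 7, 9}:
G(0) = 0
G(1) = mex{0} = 1
G(2) = mex{1} = 0
G(3) = mex{0,0} = 1
G(4) = mex{1,1} = 0
G(5) = mex{0,0} = 1
G(6) = mex{1,1,0} = 2
G(7) = mex{2,0,1,0} = 3
G(8) = mex{3,1,0,1} = 2
G(9) = mex{2,2,1,0,0} = 3
G(10) = mex{3,3,0,1,1} = 2
G(11) = mex{2,2,1,0,0} = 3
G(12) = mex{3,3,2,1,1} = 0
G(13) = mex{0,2,3,2,0} = 1
G_B(13) = 1.
Combined Grundy value = 0 ⊕ 1 = 1.

1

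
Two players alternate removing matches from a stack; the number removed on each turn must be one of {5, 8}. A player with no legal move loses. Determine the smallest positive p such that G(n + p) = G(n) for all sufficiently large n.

13

n :  0  1  2  3  4  5  6  7  8  9 10 11 12 13 14 15 16 17 18 19 20 21 22 23 24 25 26 27
G :  0  0  0  0  0  1  1  1  1  1  2  2  2  0  0  0  0  0  1  1  1  1  1  2  2  2  0  0
G(n+13) = G(n) holds for n = 0,…,7 (a full window of length max(S) = 8), so the sequence is purely periodic with period 13.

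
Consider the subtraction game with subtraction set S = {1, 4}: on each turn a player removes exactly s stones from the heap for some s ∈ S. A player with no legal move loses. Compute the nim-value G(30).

0

n :  0  1  2  3  4  5  6  7  8  9 10 11 12 13 14 15 16 17 18 19 20 21 22 23 24 25 26 27 28 29 30
G :  0  1  0  1  2  0  1  0  1  2  0  1  0  1  2  0  1  0  1  2  0  1  0  1  2  0  1  0  1  2  0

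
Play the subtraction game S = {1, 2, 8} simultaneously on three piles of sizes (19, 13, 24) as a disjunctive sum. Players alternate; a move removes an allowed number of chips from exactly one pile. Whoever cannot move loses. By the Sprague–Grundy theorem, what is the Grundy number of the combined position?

All piles use S = {1, 2, 8}:
n :  0  1  2  3  4  5  6  7  8  9 10 11 12 13 14 15 16 17 18 19 20 21 22 23 24
G :  0  1  2  0  1  2  0  1  2  0  1  2  0  1  2  0  1  2  0  1  2  0  1  2  0
Pile A: G(19) = 1.
Pile B: G(13) = 1.
Pile C: G(24) = 0.
Combined Grundy value = 1 ⊕ 1 ⊕ 0 = 0.

0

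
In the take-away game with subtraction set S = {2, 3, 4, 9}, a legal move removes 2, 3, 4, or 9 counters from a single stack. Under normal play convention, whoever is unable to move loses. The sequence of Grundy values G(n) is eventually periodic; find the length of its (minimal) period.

n :  0  1  2  3  4  5  6  7  8  9 10 11 12 13 14 15 16
G :  0  0  1  1  2  2  0  0  1  1  2  2  0  0  1  1  2
G(n+6) = G(n) holds for n = 0,…,8 (a full window of length max(S) = 9), so the sequence is purely periodic with period 6.

6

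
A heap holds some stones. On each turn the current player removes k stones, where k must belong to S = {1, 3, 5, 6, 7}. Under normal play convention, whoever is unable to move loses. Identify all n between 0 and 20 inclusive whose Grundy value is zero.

G(0) = 0
G(1) = mex{0} = 1
G(2) = mex{1} = 0
G(3) = mex{0,0} = 1
G(4) = mex{1,1} = 0
G(5) = mex{0,0,0} = 1
G(6) = mex{1,1,1,0} = 2
G(7) = mex{2,0,0,1,0} = 3
G(8) = mex{3,1,1,0,1} = 2
G(9) = mex{2,2,0,1,0} = 3
G(10) = mex{3,3,1,0,1} = 2
G(11) = mex{2,2,2,1,0} = 3
G(12) = mex{3,3,3,2,1} = 0
G(13) = mex{0,2,2,3,2} = 1
G(14) = mex{1,3,3,2,3} = 0
G(15) = mex{0,0,2,3,2} = 1
G(16) = mex{1,1,3,2,3} = 0
G(17) = mex{0,0,0,3,2} = 1
G(18) = mex{1,1,1,0,3} = 2
G(19) = mex{2,0,0,1,0} = 3
G(20) = mex{3,1,1,0,1} = 2
P-positions are exactly the n with G(n) = 0.

0, 2, 4, 12, 14, 16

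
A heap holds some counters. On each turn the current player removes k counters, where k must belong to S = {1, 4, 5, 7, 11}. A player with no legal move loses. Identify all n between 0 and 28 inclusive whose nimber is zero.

0, 2, 8, 10, 16, 18, 24, 26

n :  0  1  2  3  4  5  6  7  8  9 10 11 12 13 14 15 16 17 18 19 20 21 22 23 24 25 26 27 28
G :  0  1  0  1  2  3  2  3  0  1  0  1  2  3  2  3  0  1  0  1  2  3  2  3  0  1  0  1  2
P-positions are exactly the n with G(n) = 0.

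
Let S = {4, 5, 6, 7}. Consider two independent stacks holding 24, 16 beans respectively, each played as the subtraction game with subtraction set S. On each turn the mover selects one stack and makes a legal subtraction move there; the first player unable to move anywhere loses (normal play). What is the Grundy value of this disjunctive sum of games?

1

All stacks use S = {4, 5, 6, 7}:
G(0) = 0
G(1) = mex{} = 0
G(2) = mex{} = 0
G(3) = mex{} = 0
G(4) = mex{0} = 1
G(5) = mex{0,0} = 1
G(6) = mex{0,0,0} = 1
G(7) = mex{0,0,0,0} = 1
G(8) = mex{1,0,0,0} = 2
G(9) = mex{1,1,0,0} = 2
G(10) = mex{1,1,1,0} = 2
G(11) = mex{1,1,1,1} = 0
G(12) = mex{2,1,1,1} = 0
G(13) = mex{2,2,1,1} = 0
G(14) = mex{2,2,2,1} = 0
G(15) = mex{0,2,2,2} = 1
G(16) = mex{0,0,2,2} = 1
G(17) = mex{0,0,0,2} = 1
G(18) = mex{0,0,0,0} = 1
G(19) = mex{1,0,0,0} = 2
G(20) = mex{1,1,0,0} = 2
G(21) = mex{1,1,1,0} = 2
G(22) = mex{1,1,1,1} = 0
G(23) = mex{2,1,1,1} = 0
G(24) = mex{2,2,1,1} = 0
Stack A: G(24) = 0.
Stack B: G(16) = 1.
Combined Grundy value = 0 ⊕ 1 = 1.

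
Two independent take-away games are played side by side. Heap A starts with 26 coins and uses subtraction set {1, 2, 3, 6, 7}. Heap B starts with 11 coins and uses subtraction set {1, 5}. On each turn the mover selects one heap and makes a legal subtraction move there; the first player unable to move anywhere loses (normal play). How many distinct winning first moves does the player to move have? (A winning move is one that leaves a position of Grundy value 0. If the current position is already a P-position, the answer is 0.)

Heap A, S = {1, 2, 3, 6, 7}:
n :  0  1  2  3  4  5  6  7  8  9 10 11 12 13 14 15 16 17 18 19 20 21 22 23 24 25 26
G :  0  1  2  3  0  1  2  3  0  1  2  3  0  1  2  3  0  1  2  3  0  1  2  3  0  1  2
G_A(26) = 2.
Heap B, S = {1, 5}:
n :  0  1  2  3  4  5  6  7  8  9 10 11
G :  0  1  0  1  0  1  0  1  0  1  0  1
G_B(11) = 1.
Combined Grundy value = 2 ⊕ 1 = 3.
A winning move leaves total XOR = 0, i.e. changes one component's Grundy value g to g ⊕ X where X is the current total.
Heap A: need g' = 2⊕3 = 1. Options: 26−1→G=1, 26−2→G=0, 26−3→G=3, 26−6→G=0, 26−7→G=3. Hits: 1.
Heap B: need g' = 1⊕3 = 2. Options: 11−1→G=0, 11−5→G=0. Hits: 0.

1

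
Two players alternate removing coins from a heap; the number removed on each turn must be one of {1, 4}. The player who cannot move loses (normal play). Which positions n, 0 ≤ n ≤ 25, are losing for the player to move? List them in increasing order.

0, 2, 5, 7, 10, 12, 15, 17, 20, 22, 25

n :  0  1  2  3  4  5  6  7  8  9 10 11 12 13 14 15 16 17 18 19 20 21 22 23 24 25
G :  0  1  0  1  2  0  1  0  1  2  0  1  0  1  2  0  1  0  1  2  0  1  0  1  2  0
P-positions are exactly the n with G(n) = 0.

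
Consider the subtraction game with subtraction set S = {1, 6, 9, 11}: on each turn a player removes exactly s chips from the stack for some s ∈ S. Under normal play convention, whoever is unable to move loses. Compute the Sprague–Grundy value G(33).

G(0) = 0
G(1) = mex{0} = 1
G(2) = mex{1} = 0
G(3) = mex{0} = 1
G(4) = mex{1} = 0
G(5) = mex{0} = 1
G(6) = mex{1,0} = 2
G(7) = mex{2,1} = 0
G(8) = mex{0,0} = 1
G(9) = mex{1,1,0} = 2
G(10) = mex{2,0,1} = 3
G(11) = mex{3,1,0,0} = 2
G(12) = mex{2,2,1,1} = 0
G(13) = mex{0,0,0,0} = 1
G(14) = mex{1,1,1,1} = 0
G(15) = mex{0,2,2,0} = 1
G(16) = mex{1,3,0,1} = 2
G(17) = mex{2,2,1,2} = 0
G(18) = mex{0,0,2,0} = 1
G(19) = mex{1,1,3,1} = 0
G(20) = mex{0,0,2,2} = 1
G(21) = mex{1,1,0,3} = 2
G(22) = mex{2,2,1,2} = 0
G(23) = mex{0,0,0,0} = 1
G(24) = mex{1,1,1,1} = 0
G(25) = mex{0,0,2,0} = 1
G(26) = mex{1,1,0,1} = 2
G(27) = mex{2,2,1,2} = 0
G(28) = mex{0,0,0,0} = 1
G(29) = mex{1,1,1,1} = 0
G(30) = mex{0,0,2,0} = 1
G(31) = mex{1,1,0,1} = 2
G(32) = mex{2,2,1,2} = 0
G(33) = mex{0,0,0,0} = 1

1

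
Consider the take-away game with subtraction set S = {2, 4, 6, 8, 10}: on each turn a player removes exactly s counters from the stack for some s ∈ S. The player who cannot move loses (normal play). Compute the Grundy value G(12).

n :  0  1  2  3  4  5  6  7  8  9 10 11 12
G :  0  0  1  1  2  2  3  3  4  4  5  5  0

0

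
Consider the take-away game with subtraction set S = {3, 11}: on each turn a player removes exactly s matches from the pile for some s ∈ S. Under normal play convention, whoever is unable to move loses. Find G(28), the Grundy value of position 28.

0

n :  0  1  2  3  4  5  6  7  8  9 10 11 12 13 14 15 16 17 18 19 20 21 22 23 24 25 26 27 28
G :  0  0  0  1  1  1  0  0  0  1  1  1  2  2  0  0  0  1  1  1  0  0  0  1  1  1  2  2  0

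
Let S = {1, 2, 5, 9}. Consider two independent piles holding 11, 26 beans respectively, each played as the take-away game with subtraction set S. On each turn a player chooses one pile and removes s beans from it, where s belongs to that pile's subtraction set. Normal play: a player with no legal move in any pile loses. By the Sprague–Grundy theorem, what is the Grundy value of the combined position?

1

All piles use S = {1, 2, 5, 9}:
G(0) = 0
G(1) = mex{0} = 1
G(2) = mex{1,0} = 2
G(3) = mex{2,1} = 0
G(4) = mex{0,2} = 1
G(5) = mex{1,0,0} = 2
G(6) = mex{2,1,1} = 0
G(7) = mex{0,2,2} = 1
G(8) = mex{1,0,0} = 2
G(9) = mex{2,1,1,0} = 3
G(10) = mex{3,2,2,1} = 0
G(11) = mex{0,3,0,2} = 1
G(12) = mex{1,0,1,0} = 2
G(13) = mex{2,1,2,1} = 0
G(14) = mex{0,2,3,2} = 1
G(15) = mex{1,0,0,0} = 2
G(16) = mex{2,1,1,1} = 0
G(17) = mex{0,2,2,2} = 1
G(18) = mex{1,0,0,3} = 2
G(19) = mex{2,1,1,0} = 3
G(20) = mex{3,2,2,1} = 0
G(21) = mex{0,3,0,2} = 1
G(22) = mex{1,0,1,0} = 2
G(23) = mex{2,1,2,1} = 0
G(24) = mex{0,2,3,2} = 1
G(25) = mex{1,0,0,0} = 2
G(26) = mex{2,1,1,1} = 0
Pile A: G(11) = 1.
Pile B: G(26) = 0.
Combined Grundy value = 1 ⊕ 0 = 1.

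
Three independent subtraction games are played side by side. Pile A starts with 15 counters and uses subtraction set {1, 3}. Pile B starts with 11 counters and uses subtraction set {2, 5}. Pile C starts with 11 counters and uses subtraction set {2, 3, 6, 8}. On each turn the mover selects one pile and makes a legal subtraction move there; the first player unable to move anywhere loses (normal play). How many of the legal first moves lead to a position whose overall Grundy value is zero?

Pile A, S = {1, 3}:
n :  0  1  2  3  4  5  6  7  8  9 10 11 12 13 14 15
G :  0  1  0  1  0  1  0  1  0  1  0  1  0  1  0  1
G_A(15) = 1.
Pile B, S = {2, 5}:
n :  0  1  2  3  4  5  6  7  8  9 10 11
G :  0  0  1  1  0  2  1  0  0  1  1  0
G_B(11) = 0.
Pile C, S = {2, 3, 6, 8}:
n :  0  1  2  3  4  5  6  7  8  9 10 11
G :  0  0  1  1  2  0  3  1  2  2  0  3
G_C(11) = 3.
Combined Grundy value = 1 ⊕ 0 ⊕ 3 = 2.
A winning move leaves total XOR = 0, i.e. changes one component's Grundy value g to g ⊕ X where X is the current total.
Pile A: need g' = 1⊕2 = 3. Options: 15−1→G=0, 15−3→G=0. Hits: 0.
Pile B: need g' = 0⊕2 = 2. Options: 11−2→G=1, 11−5→G=1. Hits: 0.
Pile C: need g' = 3⊕2 = 1. Options: 11−2→G=2, 11−3→G=2, 11−6→G=0, 11−8→G=1. Hits: 1.

1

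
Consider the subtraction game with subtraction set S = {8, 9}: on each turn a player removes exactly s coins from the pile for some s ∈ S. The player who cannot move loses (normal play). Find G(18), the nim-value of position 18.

G(0) = 0
G(1) = mex{} = 0
G(2) = mex{} = 0
G(3) = mex{} = 0
G(4) = mex{} = 0
G(5) = mex{} = 0
G(6) = mex{} = 0
G(7) = mex{} = 0
G(8) = mex{0} = 1
G(9) = mex{0,0} = 1
G(10) = mex{0,0} = 1
G(11) = mex{0,0} = 1
G(12) = mex{0,0} = 1
G(13) = mex{0,0} = 1
G(14) = mex{0,0} = 1
G(15) = mex{0,0} = 1
G(16) = mex{1,0} = 2
G(17) = mex{1,1} = 0
G(18) = mex{1,1} = 0

0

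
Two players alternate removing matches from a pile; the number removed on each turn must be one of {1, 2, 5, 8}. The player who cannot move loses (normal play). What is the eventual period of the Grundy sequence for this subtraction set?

3

n :  0  1  2  3  4  5  6  7  8  9 10 11 12 13 14
G :  0  1  2  0  1  2  0  1  2  0  1  2  0  1  2
G(n+3) = G(n) holds for n = 0,…,7 (a full window of length max(S) = 8), so the sequence is purely periodic with period 3.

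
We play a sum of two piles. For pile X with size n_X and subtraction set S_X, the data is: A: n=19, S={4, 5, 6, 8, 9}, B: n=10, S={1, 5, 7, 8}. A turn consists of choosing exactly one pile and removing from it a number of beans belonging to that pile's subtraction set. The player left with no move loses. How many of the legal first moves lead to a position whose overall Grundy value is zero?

Pile A, S = {4, 5, 6, 8, 9}:
n :  0  1  2  3  4  5  6  7  8  9 10 11 12 13 14 15 16 17 18 19
G :  0  0  0  0  1  1  1  1  2  2  2  2  3  0  0  0  0  1  1  1
G_A(19) = 1.
Pile B, S = {1, 5, 7, 8}:
n :  0  1  2  3  4  5  6  7  8  9 10
G :  0  1  0  1  0  1  0  1  2  3  2
G_B(10) = 2.
Combined Grundy value = 1 ⊕ 2 = 3.
A winning move leaves total XOR = 0, i.e. changes one component's Grundy value g to g ⊕ X where X is the current total.
Pile A: need g' = 1⊕3 = 2. Options: 19−4→G=0, 19−5→G=0, 19−6→G=0, 19−8→G=2, 19−9→G=2. Hits: 2.
Pile B: need g' = 2⊕3 = 1. Options: 10−1→G=3, 10−5→G=1, 10−7→G=1, 10−8→G=0. Hits: 2.

4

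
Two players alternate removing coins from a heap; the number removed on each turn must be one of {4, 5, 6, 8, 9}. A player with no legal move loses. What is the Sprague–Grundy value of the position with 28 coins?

n :  0  1  2  3  4  5  6  7  8  9 10 11 12 13 14 15 16 17 18 19 20 21 22 23 24 25 26 27 28
G :  0  0  0  0  1  1  1  1  2  2  2  2  3  0  0  0  0  1  1  1  1  2  2  2  2  3  0  0  0

0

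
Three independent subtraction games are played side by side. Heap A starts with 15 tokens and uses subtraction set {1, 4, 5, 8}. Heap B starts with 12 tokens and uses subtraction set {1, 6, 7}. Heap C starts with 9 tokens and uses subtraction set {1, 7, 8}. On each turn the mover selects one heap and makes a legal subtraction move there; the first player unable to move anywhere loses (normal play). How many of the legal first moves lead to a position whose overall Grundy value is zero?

4

Heap A, S = {1, 4, 5, 8}:
G(0) = 0
G(1) = mex{0} = 1
G(2) = mex{1} = 0
G(3) = mex{0} = 1
G(4) = mex{1,0} = 2
G(5) = mex{2,1,0} = 3
G(6) = mex{3,0,1} = 2
G(7) = mex{2,1,0} = 3
G(8) = mex{3,2,1,0} = 4
G(9) = mex{4,3,2,1} = 0
G(10) = mex{0,2,3,0} = 1
G(11) = mex{1,3,2,1} = 0
G(12) = mex{0,4,3,2} = 1
G(13) = mex{1,0,4,3} = 2
G(14) = mex{2,1,0,2} = 3
G(15) = mex{3,0,1,3} = 2
G_A(15) = 2.
Heap B, S = {1, 6, 7}:
G(0) = 0
G(1) = mex{0} = 1
G(2) = mex{1} = 0
G(3) = mex{0} = 1
G(4) = mex{1} = 0
G(5) = mex{0} = 1
G(6) = mex{1,0} = 2
G(7) = mex{2,1,0} = 3
G(8) = mex{3,0,1} = 2
G(9) = mex{2,1,0} = 3
G(10) = mex{3,0,1} = 2
G(11) = mex{2,1,0} = 3
G(12) = mex{3,2,1} = 0
G_B(12) = 0.
Heap C, S = {1, 7, 8}:
G(0) = 0
G(1) = mex{0} = 1
G(2) = mex{1} = 0
G(3) = mex{0} = 1
G(4) = mex{1} = 0
G(5) = mex{0} = 1
G(6) = mex{1} = 0
G(7) = mex{0,0} = 1
G(8) = mex{1,1,0} = 2
G(9) = mex{2,0,1} = 3
G_C(9) = 3.
Combined Grundy value = 2 ⊕ 0 ⊕ 3 = 1.
A winning move leaves total XOR = 0, i.e. changes one component's Grundy value g to g ⊕ X where X is the current total.
Heap A: need g' = 2⊕1 = 3. Options: 15−1→G=3, 15−4→G=0, 15−5→G=1, 15−8→G=3. Hits: 2.
Heap B: need g' = 0⊕1 = 1. Options: 12−1→G=3, 12−6→G=2, 12−7→G=1. Hits: 1.
Heap C: need g' = 3⊕1 = 2. Options: 9−1→G=2, 9−7→G=0, 9−8→G=1. Hits: 1.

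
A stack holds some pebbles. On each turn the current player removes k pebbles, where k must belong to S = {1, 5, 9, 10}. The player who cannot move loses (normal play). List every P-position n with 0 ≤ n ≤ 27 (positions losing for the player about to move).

G(0) = 0
G(1) = mex{0} = 1
G(2) = mex{1} = 0
G(3) = mex{0} = 1
G(4) = mex{1} = 0
G(5) = mex{0,0} = 1
G(6) = mex{1,1} = 0
G(7) = mex{0,0} = 1
G(8) = mex{1,1} = 0
G(9) = mex{0,0,0} = 1
G(10) = mex{1,1,1,0} = 2
G(11) = mex{2,0,0,1} = 3
G(12) = mex{3,1,1,0} = 2
G(13) = mex{2,0,0,1} = 3
G(14) = mex{3,1,1,0} = 2
G(15) = mex{2,2,0,1} = 3
G(16) = mex{3,3,1,0} = 2
G(17) = mex{2,2,0,1} = 3
G(18) = mex{3,3,1,0} = 2
G(19) = mex{2,2,2,1} = 0
G(20) = mex{0,3,3,2} = 1
G(21) = mex{1,2,2,3} = 0
G(22) = mex{0,3,3,2} = 1
G(23) = mex{1,2,2,3} = 0
G(24) = mex{0,0,3,2} = 1
G(25) = mex{1,1,2,3} = 0
G(26) = mex{0,0,3,2} = 1
G(27) = mex{1,1,2,3} = 0
P-positions are exactly the n with G(n) = 0.

0, 2, 4, 6, 8, 19, 21, 23, 25, 27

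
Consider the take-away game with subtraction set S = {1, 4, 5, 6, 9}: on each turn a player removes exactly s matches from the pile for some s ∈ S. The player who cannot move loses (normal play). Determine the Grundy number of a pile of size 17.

n :  0  1  2  3  4  5  6  7  8  9 10 11 12 13 14 15 16 17
G :  0  1  0  1  2  3  2  3  4  5  0  1  0  1  2  3  2  3

3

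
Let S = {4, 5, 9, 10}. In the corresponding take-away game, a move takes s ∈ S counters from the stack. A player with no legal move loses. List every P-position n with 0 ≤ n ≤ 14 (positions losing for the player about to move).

0, 1, 2, 3, 14

n :  0  1  2  3  4  5  6  7  8  9 10 11 12 13 14
G :  0  0  0  0  1  1  1  1  2  2  2  2  3  3  0
P-positions are exactly the n with G(n) = 0.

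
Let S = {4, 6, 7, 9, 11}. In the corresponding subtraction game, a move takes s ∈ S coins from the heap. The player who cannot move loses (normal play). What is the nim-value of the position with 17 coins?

n :  0  1  2  3  4  5  6  7  8  9 10 11 12 13 14 15 16 17
G :  0  0  0  0  1  1  1  1  2  2  2  2  3  3  3  0  0  0

0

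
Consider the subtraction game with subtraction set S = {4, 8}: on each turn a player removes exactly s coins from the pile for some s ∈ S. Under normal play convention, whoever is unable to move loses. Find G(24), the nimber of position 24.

0

n :  0  1  2  3  4  5  6  7  8  9 10 11 12 13 14 15 16 17 18 19 20 21 22 23 24
G :  0  0  0  0  1  1  1  1  2  2  2  2  0  0  0  0  1  1  1  1  2  2  2  2  0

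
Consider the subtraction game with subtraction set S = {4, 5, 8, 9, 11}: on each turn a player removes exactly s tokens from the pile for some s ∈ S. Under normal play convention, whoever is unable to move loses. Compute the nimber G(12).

3

n :  0  1  2  3  4  5  6  7  8  9 10 11 12
G :  0  0  0  0  1  1  1  1  2  2  2  2  3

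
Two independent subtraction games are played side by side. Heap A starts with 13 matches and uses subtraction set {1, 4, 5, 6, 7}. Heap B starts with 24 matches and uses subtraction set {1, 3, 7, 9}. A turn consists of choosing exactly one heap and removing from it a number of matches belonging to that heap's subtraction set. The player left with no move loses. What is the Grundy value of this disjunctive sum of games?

1

Heap A, S = {1, 4, 5, 6, 7}:
G(0) = 0
G(1) = mex{0} = 1
G(2) = mex{1} = 0
G(3) = mex{0} = 1
G(4) = mex{1,0} = 2
G(5) = mex{2,1,0} = 3
G(6) = mex{3,0,1,0} = 2
G(7) = mex{2,1,0,1,0} = 3
G(8) = mex{3,2,1,0,1} = 4
G(9) = mex{4,3,2,1,0} = 5
G(10) = mex{5,2,3,2,1} = 0
G(11) = mex{0,3,2,3,2} = 1
G(12) = mex{1,4,3,2,3} = 0
G(13) = mex{0,5,4,3,2} = 1
G_A(13) = 1.
Heap B, S = {1, 3, 7, 9}:
n :  0  1  2  3  4  5  6  7  8  9 10 11 12 13 14 15 16 17 18 19 20 21 22 23 24
G :  0  1  0  1  0  1  0  1  0  1  0  1  0  1  0  1  0  1  0  1  0  1  0  1  0
G_B(24) = 0.
Combined Grundy value = 1 ⊕ 0 = 1.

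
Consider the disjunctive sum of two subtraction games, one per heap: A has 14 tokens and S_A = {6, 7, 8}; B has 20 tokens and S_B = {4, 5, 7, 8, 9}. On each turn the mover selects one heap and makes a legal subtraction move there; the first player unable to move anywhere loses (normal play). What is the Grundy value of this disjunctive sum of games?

1

Heap A, S = {6, 7, 8}:
G(0) = 0
G(1) = mex{} = 0
G(2) = mex{} = 0
G(3) = mex{} = 0
G(4) = mex{} = 0
G(5) = mex{} = 0
G(6) = mex{0} = 1
G(7) = mex{0,0} = 1
G(8) = mex{0,0,0} = 1
G(9) = mex{0,0,0} = 1
G(10) = mex{0,0,0} = 1
G(11) = mex{0,0,0} = 1
G(12) = mex{1,0,0} = 2
G(13) = mex{1,1,0} = 2
G(14) = mex{1,1,1} = 0
G_A(14) = 0.
Heap B, S = {4, 5, 7, 8, 9}:
n :  0  1  2  3  4  5  6  7  8  9 10 11 12 13 14 15 16 17 18 19 20
G :  0  0  0  0  1  1  1  1  2  2  2  2  3  0  0  0  0  1  1  1  1
G_B(20) = 1.
Combined Grundy value = 0 ⊕ 1 = 1.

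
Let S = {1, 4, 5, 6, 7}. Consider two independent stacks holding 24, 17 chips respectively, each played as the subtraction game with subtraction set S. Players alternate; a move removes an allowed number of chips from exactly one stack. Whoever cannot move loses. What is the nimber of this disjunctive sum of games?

1

All stacks use S = {1, 4, 5, 6, 7}:
G(0) = 0
G(1) = mex{0} = 1
G(2) = mex{1} = 0
G(3) = mex{0} = 1
G(4) = mex{1,0} = 2
G(5) = mex{2,1,0} = 3
G(6) = mex{3,0,1,0} = 2
G(7) = mex{2,1,0,1,0} = 3
G(8) = mex{3,2,1,0,1} = 4
G(9) = mex{4,3,2,1,0} = 5
G(10) = mex{5,2,3,2,1} = 0
G(11) = mex{0,3,2,3,2} = 1
G(12) = mex{1,4,3,2,3} = 0
G(13) = mex{0,5,4,3,2} = 1
G(14) = mex{1,0,5,4,3} = 2
G(15) = mex{2,1,0,5,4} = 3
G(16) = mex{3,0,1,0,5} = 2
G(17) = mex{2,1,0,1,0} = 3
G(18) = mex{3,2,1,0,1} = 4
G(19) = mex{4,3,2,1,0} = 5
G(20) = mex{5,2,3,2,1} = 0
G(21) = mex{0,3,2,3,2} = 1
G(22) = mex{1,4,3,2,3} = 0
G(23) = mex{0,5,4,3,2} = 1
G(24) = mex{1,0,5,4,3} = 2
Stack A: G(24) = 2.
Stack B: G(17) = 3.
Combined Grundy value = 2 ⊕ 3 = 1.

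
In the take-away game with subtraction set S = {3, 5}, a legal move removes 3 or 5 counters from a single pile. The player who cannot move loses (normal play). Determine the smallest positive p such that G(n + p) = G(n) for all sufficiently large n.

G(0) = 0
G(1) = mex{} = 0
G(2) = mex{} = 0
G(3) = mex{0} = 1
G(4) = mex{0} = 1
G(5) = mex{0,0} = 1
G(6) = mex{1,0} = 2
G(7) = mex{1,0} = 2
G(8) = mex{1,1} = 0
G(9) = mex{2,1} = 0
G(10) = mex{2,1} = 0
G(11) = mex{0,2} = 1
G(12) = mex{0,2} = 1
G(13) = mex{0,0} = 1
G(14) = mex{1,0} = 2
G(15) = mex{1,0} = 2
G(16) = mex{1,1} = 0
G(17) = mex{2,1} = 0
G(n+8) = G(n) holds for n = 0,…,4 (a full window of length max(S) = 5), so the sequence is purely periodic with period 8.

8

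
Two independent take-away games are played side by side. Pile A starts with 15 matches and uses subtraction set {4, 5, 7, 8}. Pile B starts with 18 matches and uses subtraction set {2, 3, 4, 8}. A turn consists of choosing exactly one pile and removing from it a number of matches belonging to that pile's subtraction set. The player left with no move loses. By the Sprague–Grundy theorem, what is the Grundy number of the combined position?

Pile A, S = {4, 5, 7, 8}:
n :  0  1  2  3  4  5  6  7  8  9 10 11 12 13 14 15
G :  0  0  0  0  1  1  1  1  2  2  2  2  0  0  0  0
G_A(15) = 0.
Pile B, S = {2, 3, 4, 8}:
G(0) = 0
G(1) = mex{} = 0
G(2) = mex{0} = 1
G(3) = mex{0,0} = 1
G(4) = mex{1,0,0} = 2
G(5) = mex{1,1,0} = 2
G(6) = mex{2,1,1} = 0
G(7) = mex{2,2,1} = 0
G(8) = mex{0,2,2,0} = 1
G(9) = mex{0,0,2,0} = 1
G(10) = mex{1,0,0,1} = 2
G(11) = mex{1,1,0,1} = 2
G(12) = mex{2,1,1,2} = 0
G(13) = mex{2,2,1,2} = 0
G(14) = mex{0,2,2,0} = 1
G(15) = mex{0,0,2,0} = 1
G(16) = mex{1,0,0,1} = 2
G(17) = mex{1,1,0,1} = 2
G(18) = mex{2,1,1,2} = 0
G_B(18) = 0.
Combined Grundy value = 0 ⊕ 0 = 0.

0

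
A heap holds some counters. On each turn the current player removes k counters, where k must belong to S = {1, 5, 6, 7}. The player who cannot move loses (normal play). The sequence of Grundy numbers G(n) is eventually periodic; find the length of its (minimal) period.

n :  0  1  2  3  4  5  6  7  8  9 10 11 12 13 14 15 16 17 18 19 20 21 22 23 24 25
G :  0  1  0  1  0  1  2  3  2  3  2  3  0  1  0  1  0  1  2  3  2  3  2  3  0  1
G(n+12) = G(n) holds for n = 0,…,6 (a full window of length max(S) = 7), so the sequence is purely periodic with period 12.

12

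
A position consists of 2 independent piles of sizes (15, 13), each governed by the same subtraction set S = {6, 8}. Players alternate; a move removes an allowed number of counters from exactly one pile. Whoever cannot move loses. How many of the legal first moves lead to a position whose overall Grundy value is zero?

All piles use S = {6, 8}:
n :  0  1  2  3  4  5  6  7  8  9 10 11 12 13 14 15
G :  0  0  0  0  0  0  1  1  1  1  1  1  2  2  0  0
Pile A: G(15) = 0.
Pile B: G(13) = 2.
Combined Grundy value = 0 ⊕ 2 = 2.
A winning move leaves total XOR = 0, i.e. changes one component's Grundy value g to g ⊕ X where X is the current total.
Pile A: need g' = 0⊕2 = 2. Options: 15−6→G=1, 15−8→G=1. Hits: 0.
Pile B: need g' = 2⊕2 = 0. Options: 13−6→G=1, 13−8→G=0. Hits: 1.

1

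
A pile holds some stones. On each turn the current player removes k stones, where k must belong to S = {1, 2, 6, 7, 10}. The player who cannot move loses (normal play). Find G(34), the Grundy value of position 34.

2

G(0) = 0
G(1) = mex{0} = 1
G(2) = mex{1,0} = 2
G(3) = mex{2,1} = 0
G(4) = mex{0,2} = 1
G(5) = mex{1,0} = 2
G(6) = mex{2,1,0} = 3
G(7) = mex{3,2,1,0} = 4
G(8) = mex{4,3,2,1} = 0
G(9) = mex{0,4,0,2} = 1
G(10) = mex{1,0,1,0,0} = 2
G(11) = mex{2,1,2,1,1} = 0
G(12) = mex{0,2,3,2,2} = 1
G(13) = mex{1,0,4,3,0} = 2
G(14) = mex{2,1,0,4,1} = 3
G(15) = mex{3,2,1,0,2} = 4
G(16) = mex{4,3,2,1,3} = 0
G(17) = mex{0,4,0,2,4} = 1
G(18) = mex{1,0,1,0,0} = 2
G(19) = mex{2,1,2,1,1} = 0
G(20) = mex{0,2,3,2,2} = 1
G(21) = mex{1,0,4,3,0} = 2
G(22) = mex{2,1,0,4,1} = 3
G(23) = mex{3,2,1,0,2} = 4
G(24) = mex{4,3,2,1,3} = 0
G(25) = mex{0,4,0,2,4} = 1
G(26) = mex{1,0,1,0,0} = 2
G(27) = mex{2,1,2,1,1} = 0
G(28) = mex{0,2,3,2,2} = 1
G(29) = mex{1,0,4,3,0} = 2
G(30) = mex{2,1,0,4,1} = 3
G(31) = mex{3,2,1,0,2} = 4
G(32) = mex{4,3,2,1,3} = 0
G(33) = mex{0,4,0,2,4} = 1
G(34) = mex{1,0,1,0,0} = 2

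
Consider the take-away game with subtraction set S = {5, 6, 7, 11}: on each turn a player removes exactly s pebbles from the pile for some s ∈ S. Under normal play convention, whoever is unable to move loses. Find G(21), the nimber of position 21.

1

n :  0  1  2  3  4  5  6  7  8  9 10 11 12 13 14 15 16 17 18 19 20 21
G :  0  0  0  0  0  1  1  1  1  1  2  2  2  2  2  3  0  0  0  0  0  1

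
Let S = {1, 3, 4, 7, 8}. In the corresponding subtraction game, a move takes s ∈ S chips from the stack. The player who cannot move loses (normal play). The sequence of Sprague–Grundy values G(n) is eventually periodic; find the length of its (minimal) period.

n :  0  1  2  3  4  5  6  7  8  9 10 11 12 13 14 15 16 17 18 19 20 21 22 23
G :  0  1  0  1  2  3  2  3  4  5  4  0  1  0  1  2  3  2  3  4  5  4  0  1
G(n+11) = G(n) holds for n = 0,…,7 (a full window of length max(S) = 8), so the sequence is purely periodic with period 11.

11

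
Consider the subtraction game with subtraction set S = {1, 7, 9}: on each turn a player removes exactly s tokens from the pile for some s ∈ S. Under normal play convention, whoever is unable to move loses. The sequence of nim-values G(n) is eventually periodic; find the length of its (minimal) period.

2

G(0) = 0
G(1) = mex{0} = 1
G(2) = mex{1} = 0
G(3) = mex{0} = 1
G(4) = mex{1} = 0
G(5) = mex{0} = 1
G(6) = mex{1} = 0
G(7) = mex{0,0} = 1
G(8) = mex{1,1} = 0
G(9) = mex{0,0,0} = 1
G(10) = mex{1,1,1} = 0
G(11) = mex{0,0,0} = 1
G(12) = mex{1,1,1} = 0
G(13) = mex{0,0,0} = 1
G(14) = mex{1,1,1} = 0
G(n+2) = G(n) holds for n = 0,…,8 (a full window of length max(S) = 9), so the sequence is purely periodic with period 2.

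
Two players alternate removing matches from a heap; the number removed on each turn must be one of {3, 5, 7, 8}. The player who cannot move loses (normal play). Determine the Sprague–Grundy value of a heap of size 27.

1

n :  0  1  2  3  4  5  6  7  8  9 10 11 12 13 14 15 16 17 18 19 20 21 22 23 24 25 26 27
G :  0  0  0  1  1  1  2  2  2  3  3  0  0  0  1  1  1  2  2  2  3  3  0  0  0  1  1  1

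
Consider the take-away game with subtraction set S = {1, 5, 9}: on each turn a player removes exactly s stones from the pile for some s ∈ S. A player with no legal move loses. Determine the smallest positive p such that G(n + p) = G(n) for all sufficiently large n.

2

G(0) = 0
G(1) = mex{0} = 1
G(2) = mex{1} = 0
G(3) = mex{0} = 1
G(4) = mex{1} = 0
G(5) = mex{0,0} = 1
G(6) = mex{1,1} = 0
G(7) = mex{0,0} = 1
G(8) = mex{1,1} = 0
G(9) = mex{0,0,0} = 1
G(10) = mex{1,1,1} = 0
G(11) = mex{0,0,0} = 1
G(12) = mex{1,1,1} = 0
G(13) = mex{0,0,0} = 1
G(14) = mex{1,1,1} = 0
G(n+2) = G(n) holds for n = 0,…,8 (a full window of length max(S) = 9), so the sequence is purely periodic with period 2.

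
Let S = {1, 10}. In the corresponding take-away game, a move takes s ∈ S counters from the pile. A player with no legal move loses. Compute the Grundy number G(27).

1

G(0) = 0
G(1) = mex{0} = 1
G(2) = mex{1} = 0
G(3) = mex{0} = 1
G(4) = mex{1} = 0
G(5) = mex{0} = 1
G(6) = mex{1} = 0
G(7) = mex{0} = 1
G(8) = mex{1} = 0
G(9) = mex{0} = 1
G(10) = mex{1,0} = 2
G(11) = mex{2,1} = 0
G(12) = mex{0,0} = 1
G(13) = mex{1,1} = 0
G(14) = mex{0,0} = 1
G(15) = mex{1,1} = 0
G(16) = mex{0,0} = 1
G(17) = mex{1,1} = 0
G(18) = mex{0,0} = 1
G(19) = mex{1,1} = 0
G(20) = mex{0,2} = 1
G(21) = mex{1,0} = 2
G(22) = mex{2,1} = 0
G(23) = mex{0,0} = 1
G(24) = mex{1,1} = 0
G(25) = mex{0,0} = 1
G(26) = mex{1,1} = 0
G(27) = mex{0,0} = 1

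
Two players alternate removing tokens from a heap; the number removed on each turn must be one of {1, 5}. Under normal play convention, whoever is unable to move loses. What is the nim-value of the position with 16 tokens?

0

G(0) = 0
G(1) = mex{0} = 1
G(2) = mex{1} = 0
G(3) = mex{0} = 1
G(4) = mex{1} = 0
G(5) = mex{0,0} = 1
G(6) = mex{1,1} = 0
G(7) = mex{0,0} = 1
G(8) = mex{1,1} = 0
G(9) = mex{0,0} = 1
G(10) = mex{1,1} = 0
G(11) = mex{0,0} = 1
G(12) = mex{1,1} = 0
G(13) = mex{0,0} = 1
G(14) = mex{1,1} = 0
G(15) = mex{0,0} = 1
G(16) = mex{1,1} = 0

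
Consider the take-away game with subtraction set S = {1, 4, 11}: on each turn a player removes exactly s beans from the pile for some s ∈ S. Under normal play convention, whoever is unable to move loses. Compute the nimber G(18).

1

n :  0  1  2  3  4  5  6  7  8  9 10 11 12 13 14 15 16 17 18
G :  0  1  0  1  2  0  1  0  1  2  0  1  0  1  2  0  1  0  1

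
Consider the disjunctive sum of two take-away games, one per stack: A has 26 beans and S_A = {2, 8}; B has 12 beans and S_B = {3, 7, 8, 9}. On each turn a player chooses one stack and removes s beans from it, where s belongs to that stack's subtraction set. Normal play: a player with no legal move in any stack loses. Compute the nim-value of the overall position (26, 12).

Stack A, S = {2, 8}:
G(0) = 0
G(1) = mex{} = 0
G(2) = mex{0} = 1
G(3) = mex{0} = 1
G(4) = mex{1} = 0
G(5) = mex{1} = 0
G(6) = mex{0} = 1
G(7) = mex{0} = 1
G(8) = mex{1,0} = 2
G(9) = mex{1,0} = 2
G(10) = mex{2,1} = 0
G(11) = mex{2,1} = 0
G(12) = mex{0,0} = 1
G(13) = mex{0,0} = 1
G(14) = mex{1,1} = 0
G(15) = mex{1,1} = 0
G(16) = mex{0,2} = 1
G(17) = mex{0,2} = 1
G(18) = mex{1,0} = 2
G(19) = mex{1,0} = 2
G(20) = mex{2,1} = 0
G(21) = mex{2,1} = 0
G(22) = mex{0,0} = 1
G(23) = mex{0,0} = 1
G(24) = mex{1,1} = 0
G(25) = mex{1,1} = 0
G(26) = mex{0,2} = 1
G_A(26) = 1.
Stack B, S = {3, 7, 8, 9}:
G(0) = 0
G(1) = mex{} = 0
G(2) = mex{} = 0
G(3) = mex{0} = 1
G(4) = mex{0} = 1
G(5) = mex{0} = 1
G(6) = mex{1} = 0
G(7) = mex{1,0} = 2
G(8) = mex{1,0,0} = 2
G(9) = mex{0,0,0,0} = 1
G(10) = mex{2,1,0,0} = 3
G(11) = mex{2,1,1,0} = 3
G(12) = mex{1,1,1,1} = 0
G_B(12) = 0.
Combined Grundy value = 1 ⊕ 0 = 1.

1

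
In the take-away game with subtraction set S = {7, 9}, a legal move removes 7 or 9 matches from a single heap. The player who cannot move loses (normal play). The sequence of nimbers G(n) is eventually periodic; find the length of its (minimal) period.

n :  0  1  2  3  4  5  6  7  8  9 10 11 12 13 14 15 16 17 18 19 20 21 22 23 24 25 26 27 28 29 30 31 32 33
G :  0  0  0  0  0  0  0  1  1  1  1  1  1  1  2  2  0  0  0  0  0  0  0  1  1  1  1  1  1  1  2  2  0  0
G(n+16) = G(n) holds for n = 0,…,8 (a full window of length max(S) = 9), so the sequence is purely periodic with period 16.

16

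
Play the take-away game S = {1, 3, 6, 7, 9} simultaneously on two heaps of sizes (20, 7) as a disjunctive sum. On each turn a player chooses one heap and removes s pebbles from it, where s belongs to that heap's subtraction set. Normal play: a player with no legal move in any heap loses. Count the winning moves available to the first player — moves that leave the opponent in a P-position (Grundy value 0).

3

All heaps use S = {1, 3, 6, 7, 9}:
n :  0  1  2  3  4  5  6  7  8  9 10 11 12 13 14 15 16 17 18 19 20
G :  0  1  0  1  0  1  2  3  2  3  2  3  0  1  0  1  0  1  2  3  2
Heap A: G(20) = 2.
Heap B: G(7) = 3.
Combined Grundy value = 2 ⊕ 3 = 1.
A winning move leaves total XOR = 0, i.e. changes one component's Grundy value g to g ⊕ X where X is the current total.
Heap A: need g' = 2⊕1 = 3. Options: 20−1→G=3, 20−3→G=1, 20−6→G=0, 20−7→G=1, 20−9→G=3. Hits: 2.
Heap B: need g' = 3⊕1 = 2. Options: 7−1→G=2, 7−3→G=0, 7−6→G=1, 7−7→G=0. Hits: 1.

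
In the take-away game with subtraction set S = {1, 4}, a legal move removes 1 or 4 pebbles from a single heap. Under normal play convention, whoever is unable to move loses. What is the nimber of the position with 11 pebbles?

G(0) = 0
G(1) = mex{0} = 1
G(2) = mex{1} = 0
G(3) = mex{0} = 1
G(4) = mex{1,0} = 2
G(5) = mex{2,1} = 0
G(6) = mex{0,0} = 1
G(7) = mex{1,1} = 0
G(8) = mex{0,2} = 1
G(9) = mex{1,0} = 2
G(10) = mex{2,1} = 0
G(11) = mex{0,0} = 1

1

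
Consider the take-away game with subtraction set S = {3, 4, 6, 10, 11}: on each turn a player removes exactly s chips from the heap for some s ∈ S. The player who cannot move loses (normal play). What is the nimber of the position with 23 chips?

n :  0  1  2  3  4  5  6  7  8  9 10 11 12 13 14 15 16 17 18 19 20 21 22 23
G :  0  0  0  1  1  1  2  2  2  0  3  3  1  4  0  2  0  1  3  1  2  0  2  0

0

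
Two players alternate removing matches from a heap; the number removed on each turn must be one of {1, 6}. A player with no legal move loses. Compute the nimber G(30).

G(0) = 0
G(1) = mex{0} = 1
G(2) = mex{1} = 0
G(3) = mex{0} = 1
G(4) = mex{1} = 0
G(5) = mex{0} = 1
G(6) = mex{1,0} = 2
G(7) = mex{2,1} = 0
G(8) = mex{0,0} = 1
G(9) = mex{1,1} = 0
G(10) = mex{0,0} = 1
G(11) = mex{1,1} = 0
G(12) = mex{0,2} = 1
G(13) = mex{1,0} = 2
G(14) = mex{2,1} = 0
G(15) = mex{0,0} = 1
G(16) = mex{1,1} = 0
G(17) = mex{0,0} = 1
G(18) = mex{1,1} = 0
G(19) = mex{0,2} = 1
G(20) = mex{1,0} = 2
G(21) = mex{2,1} = 0
G(22) = mex{0,0} = 1
G(23) = mex{1,1} = 0
G(24) = mex{0,0} = 1
G(25) = mex{1,1} = 0
G(26) = mex{0,2} = 1
G(27) = mex{1,0} = 2
G(28) = mex{2,1} = 0
G(29) = mex{0,0} = 1
G(30) = mex{1,1} = 0

0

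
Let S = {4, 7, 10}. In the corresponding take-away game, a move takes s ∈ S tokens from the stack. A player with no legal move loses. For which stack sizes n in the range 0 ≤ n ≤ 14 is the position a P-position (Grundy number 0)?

0, 1, 2, 3, 14

G(0) = 0
G(1) = mex{} = 0
G(2) = mex{} = 0
G(3) = mex{} = 0
G(4) = mex{0} = 1
G(5) = mex{0} = 1
G(6) = mex{0} = 1
G(7) = mex{0,0} = 1
G(8) = mex{1,0} = 2
G(9) = mex{1,0} = 2
G(10) = mex{1,0,0} = 2
G(11) = mex{1,1,0} = 2
G(12) = mex{2,1,0} = 3
G(13) = mex{2,1,0} = 3
G(14) = mex{2,1,1} = 0
P-positions are exactly the n with G(n) = 0.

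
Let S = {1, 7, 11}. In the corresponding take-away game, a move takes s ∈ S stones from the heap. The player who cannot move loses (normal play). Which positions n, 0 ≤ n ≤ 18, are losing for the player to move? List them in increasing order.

n :  0  1  2  3  4  5  6  7  8  9 10 11 12 13 14 15 16 17 18
G :  0  1  0  1  0  1  0  1  0  1  0  1  0  1  0  1  0  1  0
P-positions are exactly the n with G(n) = 0.

0, 2, 4, 6, 8, 10, 12, 14, 16, 18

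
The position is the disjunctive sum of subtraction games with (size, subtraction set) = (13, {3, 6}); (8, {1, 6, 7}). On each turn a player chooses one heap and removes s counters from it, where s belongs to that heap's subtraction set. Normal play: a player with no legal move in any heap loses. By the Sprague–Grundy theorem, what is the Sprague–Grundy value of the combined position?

3

Heap A, S = {3, 6}:
n :  0  1  2  3  4  5  6  7  8  9 10 11 12 13
G :  0  0  0  1  1  1  2  2  2  0  0  0  1  1
G_A(13) = 1.
Heap B, S = {1, 6, 7}:
n : 0 1 2 3 4 5 6 7 8
G : 0 1 0 1 0 1 2 3 2
G_B(8) = 2.
Combined Grundy value = 1 ⊕ 2 = 3.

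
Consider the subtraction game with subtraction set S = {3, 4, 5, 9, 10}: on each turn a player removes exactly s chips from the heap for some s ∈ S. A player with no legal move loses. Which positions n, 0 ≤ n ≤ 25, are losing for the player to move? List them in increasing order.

G(0) = 0
G(1) = mex{} = 0
G(2) = mex{} = 0
G(3) = mex{0} = 1
G(4) = mex{0,0} = 1
G(5) = mex{0,0,0} = 1
G(6) = mex{1,0,0} = 2
G(7) = mex{1,1,0} = 2
G(8) = mex{1,1,1} = 0
G(9) = mex{2,1,1,0} = 3
G(10) = mex{2,2,1,0,0} = 3
G(11) = mex{0,2,2,0,0} = 1
G(12) = mex{3,0,2,1,0} = 4
G(13) = mex{3,3,0,1,1} = 2
G(14) = mex{1,3,3,1,1} = 0
G(15) = mex{4,1,3,2,1} = 0
G(16) = mex{2,4,1,2,2} = 0
G(17) = mex{0,2,4,0,2} = 1
G(18) = mex{0,0,2,3,0} = 1
G(19) = mex{0,0,0,3,3} = 1
G(20) = mex{1,0,0,1,3} = 2
G(21) = mex{1,1,0,4,1} = 2
G(22) = mex{1,1,1,2,4} = 0
G(23) = mex{2,1,1,0,2} = 3
G(24) = mex{2,2,1,0,0} = 3
G(25) = mex{0,2,2,0,0} = 1
P-positions are exactly the n with G(n) = 0.

0, 1, 2, 8, 14, 15, 16, 22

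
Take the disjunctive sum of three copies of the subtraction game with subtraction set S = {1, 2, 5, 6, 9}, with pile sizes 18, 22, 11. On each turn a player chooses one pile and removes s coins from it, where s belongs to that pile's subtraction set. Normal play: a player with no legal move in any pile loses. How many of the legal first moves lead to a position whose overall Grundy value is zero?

All piles use S = {1, 2, 5, 6, 9}:
n :  0  1  2  3  4  5  6  7  8  9 10 11 12 13 14 15 16 17 18 19 20 21 22
G :  0  1  2  0  1  2  3  0  1  2  0  1  2  3  0  1  2  0  1  2  3  0  1
Pile A: G(18) = 1.
Pile B: G(22) = 1.
Pile C: G(11) = 1.
Combined Grundy value = 1 ⊕ 1 ⊕ 1 = 1.
A winning move leaves total XOR = 0, i.e. changes one component's Grundy value g to g ⊕ X where X is the current total.
Pile A: need g' = 1⊕1 = 0. Options: 18−1→G=0, 18−2→G=2, 18−5→G=3, 18−6→G=2, 18−9→G=2. Hits: 1.
Pile B: need g' = 1⊕1 = 0. Options: 22−1→G=0, 22−2→G=3, 22−5→G=0, 22−6→G=2, 22−9→G=3. Hits: 2.
Pile C: need g' = 1⊕1 = 0. Options: 11−1→G=0, 11−2→G=2, 11−5→G=3, 11−6→G=2, 11−9→G=2. Hits: 1.

4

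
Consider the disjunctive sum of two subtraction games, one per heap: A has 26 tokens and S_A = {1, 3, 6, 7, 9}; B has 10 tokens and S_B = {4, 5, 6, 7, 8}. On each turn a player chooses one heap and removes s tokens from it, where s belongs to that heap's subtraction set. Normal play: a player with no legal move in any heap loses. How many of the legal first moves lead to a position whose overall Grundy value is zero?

Heap A, S = {1, 3, 6, 7, 9}:
n :  0  1  2  3  4  5  6  7  8  9 10 11 12 13 14 15 16 17 18 19 20 21 22 23 24 25 26
G :  0  1  0  1  0  1  2  3  2  3  2  3  0  1  0  1  0  1  2  3  2  3  2  3  0  1  0
G_A(26) = 0.
Heap B, S = {4, 5, 6, 7, 8}:
G(0) = 0
G(1) = mex{} = 0
G(2) = mex{} = 0
G(3) = mex{} = 0
G(4) = mex{0} = 1
G(5) = mex{0,0} = 1
G(6) = mex{0,0,0} = 1
G(7) = mex{0,0,0,0} = 1
G(8) = mex{1,0,0,0,0} = 2
G(9) = mex{1,1,0,0,0} = 2
G(10) = mex{1,1,1,0,0} = 2
G_B(10) = 2.
Combined Grundy value = 0 ⊕ 2 = 2.
A winning move leaves total XOR = 0, i.e. changes one component's Grundy value g to g ⊕ X where X is the current total.
Heap A: need g' = 0⊕2 = 2. Options: 26−1→G=1, 26−3→G=3, 26−6→G=2, 26−7→G=3, 26−9→G=1. Hits: 1.
Heap B: need g' = 2⊕2 = 0. Options: 10−4→G=1, 10−5→G=1, 10−6→G=1, 10−7→G=0, 10−8→G=0. Hits: 2.

3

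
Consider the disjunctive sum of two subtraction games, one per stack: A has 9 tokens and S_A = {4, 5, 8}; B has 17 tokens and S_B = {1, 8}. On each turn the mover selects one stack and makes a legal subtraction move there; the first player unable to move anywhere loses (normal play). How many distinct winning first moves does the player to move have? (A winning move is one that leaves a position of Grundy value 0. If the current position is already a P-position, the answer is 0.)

0

Stack A, S = {4, 5, 8}:
n : 0 1 2 3 4 5 6 7 8 9
G : 0 0 0 0 1 1 1 1 2 2
G_A(9) = 2.
Stack B, S = {1, 8}:
G(0) = 0
G(1) = mex{0} = 1
G(2) = mex{1} = 0
G(3) = mex{0} = 1
G(4) = mex{1} = 0
G(5) = mex{0} = 1
G(6) = mex{1} = 0
G(7) = mex{0} = 1
G(8) = mex{1,0} = 2
G(9) = mex{2,1} = 0
G(10) = mex{0,0} = 1
G(11) = mex{1,1} = 0
G(12) = mex{0,0} = 1
G(13) = mex{1,1} = 0
G(14) = mex{0,0} = 1
G(15) = mex{1,1} = 0
G(16) = mex{0,2} = 1
G(17) = mex{1,0} = 2
G_B(17) = 2.
Combined Grundy value = 2 ⊕ 2 = 0.
A winning move leaves total XOR = 0, i.e. changes one component's Grundy value g to g ⊕ X where X is the current total.
Stack A: target g' = 2⊕0 = 2, but every legal move changes the Grundy value (mex property), so 0 moves.
Stack B: target g' = 2⊕0 = 2, but every legal move changes the Grundy value (mex property), so 0 moves.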